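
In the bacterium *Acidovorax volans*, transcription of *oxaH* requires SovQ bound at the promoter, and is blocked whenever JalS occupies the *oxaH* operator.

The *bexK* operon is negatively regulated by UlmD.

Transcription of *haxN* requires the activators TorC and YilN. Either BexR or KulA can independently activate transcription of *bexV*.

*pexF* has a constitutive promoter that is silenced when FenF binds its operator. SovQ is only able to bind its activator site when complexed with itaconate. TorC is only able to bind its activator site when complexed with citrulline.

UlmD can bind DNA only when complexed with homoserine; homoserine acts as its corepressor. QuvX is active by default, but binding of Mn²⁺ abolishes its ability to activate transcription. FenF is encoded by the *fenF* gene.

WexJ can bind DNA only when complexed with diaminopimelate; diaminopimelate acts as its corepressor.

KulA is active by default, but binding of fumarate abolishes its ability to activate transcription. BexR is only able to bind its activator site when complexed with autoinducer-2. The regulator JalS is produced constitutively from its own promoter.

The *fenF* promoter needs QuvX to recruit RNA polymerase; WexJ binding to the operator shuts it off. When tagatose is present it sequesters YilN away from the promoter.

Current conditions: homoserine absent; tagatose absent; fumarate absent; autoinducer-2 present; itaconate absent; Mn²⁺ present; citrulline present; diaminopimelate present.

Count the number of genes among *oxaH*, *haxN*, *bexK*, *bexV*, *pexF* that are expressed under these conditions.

4

Itaconate is absent, so SovQ is inactive.
JalS is produced constitutively and is active.
With repressor JalS bound, *oxaH* is not transcribed.
→ *oxaH* is OFF.
Citrulline is present, so TorC is active.
Tagatose is absent, so YilN is active.
No repressor is bound and TorC and YilN are active, so *haxN* is transcribed.
→ *haxN* is ON.
Homoserine is absent, so UlmD is inactive.
With no repressor bound, *bexK* is transcribed.
→ *bexK* is ON.
Autoinducer-2 is present, so BexR is active.
Fumarate is absent, so KulA is active.
Activator BexR is present, so *bexV* is transcribed.
→ *bexV* is ON.
Mn²⁺ is present, so QuvX is inactive.
Diaminopimelate is present, so WexJ is active.
With repressor WexJ bound, *fenF* is not transcribed.
So FenF is not produced.
With no repressor bound, *pexF* is transcribed.
→ *pexF* is ON.
4 of the 5 genes are transcribed.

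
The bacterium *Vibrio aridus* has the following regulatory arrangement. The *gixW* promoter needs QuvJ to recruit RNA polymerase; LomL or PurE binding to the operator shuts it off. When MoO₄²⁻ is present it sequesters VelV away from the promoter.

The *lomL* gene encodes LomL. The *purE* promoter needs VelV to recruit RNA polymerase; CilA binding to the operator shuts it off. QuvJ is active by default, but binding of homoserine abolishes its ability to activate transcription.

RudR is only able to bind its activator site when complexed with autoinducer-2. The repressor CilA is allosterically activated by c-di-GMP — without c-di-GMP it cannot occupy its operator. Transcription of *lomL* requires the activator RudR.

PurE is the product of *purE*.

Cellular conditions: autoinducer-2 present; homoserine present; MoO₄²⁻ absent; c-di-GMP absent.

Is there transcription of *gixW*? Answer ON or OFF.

OFF

Autoinducer-2 is present, so RudR is active.
No repressor is bound and RudR is active, so *lomL* is transcribed.
So LomL is produced and active.
MoO₄²⁻ is absent, so VelV is active.
c-di-GMP is absent, so CilA is inactive.
No repressor is bound and VelV is active, so *purE* is transcribed.
So PurE is produced and active.
Homoserine is present, so QuvJ is inactive.
With repressor LomL bound, *gixW* is not transcribed.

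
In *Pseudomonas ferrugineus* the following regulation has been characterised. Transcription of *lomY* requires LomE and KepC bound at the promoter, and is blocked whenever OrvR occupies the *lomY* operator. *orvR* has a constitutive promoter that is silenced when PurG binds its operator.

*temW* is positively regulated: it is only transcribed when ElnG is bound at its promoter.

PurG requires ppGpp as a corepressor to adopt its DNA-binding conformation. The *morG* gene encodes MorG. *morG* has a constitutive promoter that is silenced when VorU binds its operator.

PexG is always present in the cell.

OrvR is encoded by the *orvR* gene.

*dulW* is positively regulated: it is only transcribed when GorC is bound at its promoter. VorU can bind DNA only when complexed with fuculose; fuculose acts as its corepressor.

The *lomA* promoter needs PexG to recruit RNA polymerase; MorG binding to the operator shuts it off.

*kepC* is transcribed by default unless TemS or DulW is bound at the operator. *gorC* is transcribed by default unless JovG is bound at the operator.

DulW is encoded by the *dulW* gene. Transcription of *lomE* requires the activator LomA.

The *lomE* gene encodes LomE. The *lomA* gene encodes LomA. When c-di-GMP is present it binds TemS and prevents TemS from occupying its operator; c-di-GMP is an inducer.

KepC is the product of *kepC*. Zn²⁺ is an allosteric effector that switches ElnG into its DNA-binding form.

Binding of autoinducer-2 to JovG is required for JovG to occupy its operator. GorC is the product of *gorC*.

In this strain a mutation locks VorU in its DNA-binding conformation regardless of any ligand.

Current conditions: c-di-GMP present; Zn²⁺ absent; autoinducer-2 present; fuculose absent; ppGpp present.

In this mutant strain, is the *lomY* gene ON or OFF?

ON

ppGpp is present, so PurG is active.
With repressor PurG bound, *orvR* is not transcribed.
So OrvR is not produced.
VorU is constitutively active in this strain.
With repressor VorU bound, *morG* is not transcribed.
So MorG is not produced.
PexG is produced constitutively and is active.
No repressor is bound and PexG is active, so *lomA* is transcribed.
So LomA is produced and active.
No repressor is bound and LomA is active, so *lomE* is transcribed.
So LomE is produced and active.
c-di-GMP is present, so TemS is inactive.
Autoinducer-2 is present, so JovG is active.
With repressor JovG bound, *gorC* is not transcribed.
So GorC is not produced.
Required activator GorC is absent, so *dulW* is not transcribed.
So DulW is not produced.
With no repressor bound, *kepC* is transcribed.
So KepC is produced and active.
No repressor is bound and LomE and KepC are active, so *lomY* is transcribed.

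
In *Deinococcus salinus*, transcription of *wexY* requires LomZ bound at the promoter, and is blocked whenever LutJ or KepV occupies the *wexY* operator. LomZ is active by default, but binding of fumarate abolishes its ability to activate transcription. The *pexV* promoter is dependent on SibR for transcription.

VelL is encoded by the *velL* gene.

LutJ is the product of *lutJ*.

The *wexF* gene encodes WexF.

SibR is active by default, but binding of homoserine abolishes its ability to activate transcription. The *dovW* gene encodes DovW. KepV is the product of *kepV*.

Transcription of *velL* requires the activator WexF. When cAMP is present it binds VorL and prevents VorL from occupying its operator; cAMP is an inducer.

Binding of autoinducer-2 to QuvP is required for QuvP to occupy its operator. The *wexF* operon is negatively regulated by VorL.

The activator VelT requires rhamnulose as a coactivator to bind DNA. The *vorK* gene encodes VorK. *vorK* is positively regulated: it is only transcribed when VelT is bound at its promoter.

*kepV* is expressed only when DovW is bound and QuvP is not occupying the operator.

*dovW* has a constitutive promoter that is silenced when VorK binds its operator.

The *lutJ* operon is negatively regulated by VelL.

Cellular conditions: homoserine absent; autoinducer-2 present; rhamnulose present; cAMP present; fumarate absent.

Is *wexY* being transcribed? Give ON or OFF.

cAMP is present, so VorL is inactive.
With no repressor bound, *wexF* is transcribed.
So WexF is produced and active.
No repressor is bound and WexF is active, so *velL* is transcribed.
So VelL is produced and active.
With repressor VelL bound, *lutJ* is not transcribed.
So LutJ is not produced.
Fumarate is absent, so LomZ is active.
Rhamnulose is present, so VelT is active.
No repressor is bound and VelT is active, so *vorK* is transcribed.
So VorK is produced and active.
With repressor VorK bound, *dovW* is not transcribed.
So DovW is not produced.
Autoinducer-2 is present, so QuvP is active.
With repressor QuvP bound, *kepV* is not transcribed.
So KepV is not produced.
No repressor is bound and LomZ is active, so *wexY* is transcribed.

ON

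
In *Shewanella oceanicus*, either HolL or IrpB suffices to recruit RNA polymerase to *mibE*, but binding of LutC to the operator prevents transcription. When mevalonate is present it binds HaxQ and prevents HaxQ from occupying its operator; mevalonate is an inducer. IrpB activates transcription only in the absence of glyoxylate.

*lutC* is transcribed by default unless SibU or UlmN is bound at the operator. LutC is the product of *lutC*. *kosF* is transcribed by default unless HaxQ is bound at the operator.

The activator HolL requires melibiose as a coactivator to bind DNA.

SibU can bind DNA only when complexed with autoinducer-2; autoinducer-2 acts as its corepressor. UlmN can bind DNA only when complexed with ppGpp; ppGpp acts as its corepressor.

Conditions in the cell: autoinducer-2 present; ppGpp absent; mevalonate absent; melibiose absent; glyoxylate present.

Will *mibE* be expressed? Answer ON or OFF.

Autoinducer-2 is present, so SibU is active.
ppGpp is absent, so UlmN is inactive.
With repressor SibU bound, *lutC* is not transcribed.
So LutC is not produced.
Melibiose is absent, so HolL is inactive.
Glyoxylate is present, so IrpB is inactive.
No activator is available at the *mibE* promoter, so *mibE* is not transcribed.

OFF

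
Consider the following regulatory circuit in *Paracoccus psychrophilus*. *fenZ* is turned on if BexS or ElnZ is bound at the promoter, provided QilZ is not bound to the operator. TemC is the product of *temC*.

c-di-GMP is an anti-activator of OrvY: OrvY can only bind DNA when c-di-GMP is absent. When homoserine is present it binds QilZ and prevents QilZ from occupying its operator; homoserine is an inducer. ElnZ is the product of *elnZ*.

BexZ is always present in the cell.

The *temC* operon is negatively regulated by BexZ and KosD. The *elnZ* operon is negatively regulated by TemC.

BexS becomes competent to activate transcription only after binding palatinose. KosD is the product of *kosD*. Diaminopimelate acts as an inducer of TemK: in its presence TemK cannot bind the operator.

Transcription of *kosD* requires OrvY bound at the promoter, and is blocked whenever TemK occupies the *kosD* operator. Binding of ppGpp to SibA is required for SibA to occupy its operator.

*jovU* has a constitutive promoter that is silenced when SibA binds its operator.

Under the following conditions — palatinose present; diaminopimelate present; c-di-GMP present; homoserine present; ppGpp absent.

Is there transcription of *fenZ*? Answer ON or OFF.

ON

Palatinose is present, so BexS is active.
Homoserine is present, so QilZ is inactive.
BexZ is produced constitutively and is active.
c-di-GMP is present, so OrvY is inactive.
Diaminopimelate is present, so TemK is inactive.
Required activator OrvY is absent, so *kosD* is not transcribed.
So KosD is not produced.
With repressor BexZ bound, *temC* is not transcribed.
So TemC is not produced.
With no repressor bound, *elnZ* is transcribed.
So ElnZ is produced and active.
Activator BexS is present, so *fenZ* is transcribed.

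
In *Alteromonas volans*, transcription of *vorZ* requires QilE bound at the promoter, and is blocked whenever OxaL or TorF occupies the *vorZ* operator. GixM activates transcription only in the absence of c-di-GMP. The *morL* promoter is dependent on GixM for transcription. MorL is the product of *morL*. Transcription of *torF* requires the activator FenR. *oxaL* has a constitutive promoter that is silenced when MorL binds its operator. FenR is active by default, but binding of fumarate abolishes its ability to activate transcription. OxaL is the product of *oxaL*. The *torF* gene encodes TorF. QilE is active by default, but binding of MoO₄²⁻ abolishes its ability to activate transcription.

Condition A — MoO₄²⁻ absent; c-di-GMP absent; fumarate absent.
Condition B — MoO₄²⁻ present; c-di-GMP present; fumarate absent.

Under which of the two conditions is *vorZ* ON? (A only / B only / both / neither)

Condition A:
MoO₄²⁻ is absent, so QilE is active.
c-di-GMP is absent, so GixM is active.
No repressor is bound and GixM is active, so *morL* is transcribed.
So MorL is produced and active.
With repressor MorL bound, *oxaL* is not transcribed.
So OxaL is not produced.
Fumarate is absent, so FenR is active.
No repressor is bound and FenR is active, so *torF* is transcribed.
So TorF is produced and active.
With repressor TorF bound, *vorZ* is not transcribed.
→ *vorZ* is OFF in A.
Condition B:
MoO₄²⁻ is present, so QilE is inactive.
c-di-GMP is present, so GixM is inactive.
Required activator GixM is absent, so *morL* is not transcribed.
So MorL is not produced.
With no repressor bound, *oxaL* is transcribed.
So OxaL is produced and active.
Fumarate is absent, so FenR is active.
No repressor is bound and FenR is active, so *torF* is transcribed.
So TorF is produced and active.
With repressor OxaL bound, *vorZ* is not transcribed.
→ *vorZ* is OFF in B.

neither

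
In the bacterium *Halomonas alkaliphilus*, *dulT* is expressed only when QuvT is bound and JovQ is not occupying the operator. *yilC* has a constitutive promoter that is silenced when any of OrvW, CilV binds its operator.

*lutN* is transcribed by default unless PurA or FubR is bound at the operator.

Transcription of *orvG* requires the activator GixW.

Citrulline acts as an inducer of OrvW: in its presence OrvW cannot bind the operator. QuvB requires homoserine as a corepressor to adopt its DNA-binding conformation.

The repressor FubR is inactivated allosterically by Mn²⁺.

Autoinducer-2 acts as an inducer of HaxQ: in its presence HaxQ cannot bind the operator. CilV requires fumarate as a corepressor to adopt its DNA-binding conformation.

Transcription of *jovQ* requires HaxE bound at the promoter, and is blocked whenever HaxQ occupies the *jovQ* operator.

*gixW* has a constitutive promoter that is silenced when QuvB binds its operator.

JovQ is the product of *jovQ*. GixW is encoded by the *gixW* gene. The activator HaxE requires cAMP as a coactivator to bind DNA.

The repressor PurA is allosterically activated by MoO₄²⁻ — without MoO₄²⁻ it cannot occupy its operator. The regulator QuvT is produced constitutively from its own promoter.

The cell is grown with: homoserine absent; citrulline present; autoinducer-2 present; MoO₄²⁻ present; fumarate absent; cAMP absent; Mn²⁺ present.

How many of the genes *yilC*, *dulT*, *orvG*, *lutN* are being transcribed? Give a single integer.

Citrulline is present, so OrvW is inactive.
Fumarate is absent, so CilV is inactive.
With no repressor bound, *yilC* is transcribed.
→ *yilC* is ON.
cAMP is absent, so HaxE is inactive.
Autoinducer-2 is present, so HaxQ is inactive.
Required activator HaxE is absent, so *jovQ* is not transcribed.
So JovQ is not produced.
QuvT is produced constitutively and is active.
No repressor is bound and QuvT is active, so *dulT* is transcribed.
→ *dulT* is ON.
Homoserine is absent, so QuvB is inactive.
With no repressor bound, *gixW* is transcribed.
So GixW is produced and active.
No repressor is bound and GixW is active, so *orvG* is transcribed.
→ *orvG* is ON.
MoO₄²⁻ is present, so PurA is active.
Mn²⁺ is present, so FubR is inactive.
With repressor PurA bound, *lutN* is not transcribed.
→ *lutN* is OFF.
3 of the 4 genes are transcribed.

3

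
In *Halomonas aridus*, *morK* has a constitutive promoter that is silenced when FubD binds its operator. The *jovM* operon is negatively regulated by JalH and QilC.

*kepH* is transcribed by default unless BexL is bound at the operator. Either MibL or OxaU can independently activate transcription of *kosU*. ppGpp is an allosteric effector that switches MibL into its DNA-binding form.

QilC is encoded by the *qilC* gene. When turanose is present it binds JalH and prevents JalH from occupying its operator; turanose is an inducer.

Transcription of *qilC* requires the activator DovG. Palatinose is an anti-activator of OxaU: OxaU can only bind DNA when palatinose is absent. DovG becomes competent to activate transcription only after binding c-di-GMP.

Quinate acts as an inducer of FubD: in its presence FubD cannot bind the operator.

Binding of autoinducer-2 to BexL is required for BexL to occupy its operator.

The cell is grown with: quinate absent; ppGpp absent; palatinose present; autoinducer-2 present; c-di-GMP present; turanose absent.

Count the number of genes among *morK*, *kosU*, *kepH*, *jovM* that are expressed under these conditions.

0

Quinate is absent, so FubD is active.
With repressor FubD bound, *morK* is not transcribed.
→ *morK* is OFF.
ppGpp is absent, so MibL is inactive.
Palatinose is present, so OxaU is inactive.
No activator is available at the *kosU* promoter, so *kosU* is not transcribed.
→ *kosU* is OFF.
Autoinducer-2 is present, so BexL is active.
With repressor BexL bound, *kepH* is not transcribed.
→ *kepH* is OFF.
Turanose is absent, so JalH is active.
c-di-GMP is present, so DovG is active.
No repressor is bound and DovG is active, so *qilC* is transcribed.
So QilC is produced and active.
With repressor JalH bound, *jovM* is not transcribed.
→ *jovM* is OFF.
0 of the 4 genes are transcribed.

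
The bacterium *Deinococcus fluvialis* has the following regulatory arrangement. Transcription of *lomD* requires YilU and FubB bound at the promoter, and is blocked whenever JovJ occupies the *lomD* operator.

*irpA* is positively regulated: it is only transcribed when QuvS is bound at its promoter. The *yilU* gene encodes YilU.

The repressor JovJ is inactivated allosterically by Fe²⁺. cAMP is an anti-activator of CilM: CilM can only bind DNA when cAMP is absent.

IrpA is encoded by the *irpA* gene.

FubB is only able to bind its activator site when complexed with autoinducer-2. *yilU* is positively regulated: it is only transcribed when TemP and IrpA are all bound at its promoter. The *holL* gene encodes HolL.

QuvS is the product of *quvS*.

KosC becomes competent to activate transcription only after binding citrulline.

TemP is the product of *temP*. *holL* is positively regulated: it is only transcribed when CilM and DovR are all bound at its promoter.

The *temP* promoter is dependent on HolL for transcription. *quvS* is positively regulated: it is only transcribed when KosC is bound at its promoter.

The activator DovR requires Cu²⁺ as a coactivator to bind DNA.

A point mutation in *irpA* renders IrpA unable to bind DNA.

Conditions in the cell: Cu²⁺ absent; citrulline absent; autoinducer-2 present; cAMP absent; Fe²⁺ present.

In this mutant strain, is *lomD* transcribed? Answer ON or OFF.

OFF

Fe²⁺ is present, so JovJ is inactive.
cAMP is absent, so CilM is active.
Cu²⁺ is absent, so DovR is inactive.
Required activator DovR is absent, so *holL* is not transcribed.
So HolL is not produced.
Required activator HolL is absent, so *temP* is not transcribed.
So TemP is not produced.
IrpA is non-functional in this strain, so it has no effect.
Required activator TemP is absent, so *yilU* is not transcribed.
So YilU is not produced.
Autoinducer-2 is present, so FubB is active.
Required activator YilU is absent, so *lomD* is not transcribed.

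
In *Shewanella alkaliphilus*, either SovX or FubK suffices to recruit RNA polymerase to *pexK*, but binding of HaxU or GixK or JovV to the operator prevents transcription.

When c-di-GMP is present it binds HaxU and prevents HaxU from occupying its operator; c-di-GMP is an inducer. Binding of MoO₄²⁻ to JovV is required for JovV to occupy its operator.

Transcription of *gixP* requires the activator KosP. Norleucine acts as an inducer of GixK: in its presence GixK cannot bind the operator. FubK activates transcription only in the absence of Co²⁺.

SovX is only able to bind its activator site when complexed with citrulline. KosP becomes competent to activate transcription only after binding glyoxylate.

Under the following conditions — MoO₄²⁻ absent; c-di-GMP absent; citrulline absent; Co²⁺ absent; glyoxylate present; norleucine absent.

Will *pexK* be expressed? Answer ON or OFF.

OFF

Citrulline is absent, so SovX is inactive.
c-di-GMP is absent, so HaxU is active.
Norleucine is absent, so GixK is active.
Co²⁺ is absent, so FubK is active.
MoO₄²⁻ is absent, so JovV is inactive.
With repressor HaxU bound, *pexK* is not transcribed.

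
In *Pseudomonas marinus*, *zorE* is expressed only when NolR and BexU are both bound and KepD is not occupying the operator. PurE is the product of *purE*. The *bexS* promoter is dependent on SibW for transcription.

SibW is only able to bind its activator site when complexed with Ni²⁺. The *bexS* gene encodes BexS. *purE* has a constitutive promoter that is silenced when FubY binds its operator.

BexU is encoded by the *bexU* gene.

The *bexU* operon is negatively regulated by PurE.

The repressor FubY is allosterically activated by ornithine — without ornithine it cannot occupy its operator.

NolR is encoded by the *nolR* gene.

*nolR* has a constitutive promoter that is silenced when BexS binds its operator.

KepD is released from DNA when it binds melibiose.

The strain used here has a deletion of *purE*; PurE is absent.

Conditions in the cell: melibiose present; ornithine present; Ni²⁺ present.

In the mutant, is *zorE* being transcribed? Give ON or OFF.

OFF

Ni²⁺ is present, so SibW is active.
No repressor is bound and SibW is active, so *bexS* is transcribed.
So BexS is produced and active.
With repressor BexS bound, *nolR* is not transcribed.
So NolR is not produced.
Melibiose is present, so KepD is inactive.
PurE is non-functional in this strain, so it has no effect.
With no repressor bound, *bexU* is transcribed.
So BexU is produced and active.
Required activator NolR is absent, so *zorE* is not transcribed.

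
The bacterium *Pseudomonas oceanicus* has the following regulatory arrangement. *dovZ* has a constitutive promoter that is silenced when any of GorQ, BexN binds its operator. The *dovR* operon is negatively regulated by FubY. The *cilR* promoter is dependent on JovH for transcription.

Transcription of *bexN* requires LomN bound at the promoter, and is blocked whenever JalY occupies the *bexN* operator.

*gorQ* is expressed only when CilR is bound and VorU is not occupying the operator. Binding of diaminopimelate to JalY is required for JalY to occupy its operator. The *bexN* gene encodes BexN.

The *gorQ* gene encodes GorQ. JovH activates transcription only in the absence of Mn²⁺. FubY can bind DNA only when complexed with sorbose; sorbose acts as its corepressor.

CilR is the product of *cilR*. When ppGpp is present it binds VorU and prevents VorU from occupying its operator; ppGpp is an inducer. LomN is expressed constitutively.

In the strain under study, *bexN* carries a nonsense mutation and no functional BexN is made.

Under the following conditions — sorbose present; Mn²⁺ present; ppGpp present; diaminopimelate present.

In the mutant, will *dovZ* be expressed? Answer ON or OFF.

Mn²⁺ is present, so JovH is inactive.
Required activator JovH is absent, so *cilR* is not transcribed.
So CilR is not produced.
ppGpp is present, so VorU is inactive.
Required activator CilR is absent, so *gorQ* is not transcribed.
So GorQ is not produced.
BexN is non-functional in this strain, so it has no effect.
With no repressor bound, *dovZ* is transcribed.

ON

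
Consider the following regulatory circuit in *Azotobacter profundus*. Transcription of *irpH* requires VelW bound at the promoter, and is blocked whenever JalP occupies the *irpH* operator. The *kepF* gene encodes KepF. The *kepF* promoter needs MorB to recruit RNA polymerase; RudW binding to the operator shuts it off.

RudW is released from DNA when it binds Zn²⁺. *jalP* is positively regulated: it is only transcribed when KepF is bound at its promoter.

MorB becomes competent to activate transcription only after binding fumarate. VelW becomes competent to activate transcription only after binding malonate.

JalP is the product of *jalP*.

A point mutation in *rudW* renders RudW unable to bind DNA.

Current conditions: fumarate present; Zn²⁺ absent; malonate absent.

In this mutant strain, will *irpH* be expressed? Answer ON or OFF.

RudW is non-functional in this strain, so it has no effect.
Fumarate is present, so MorB is active.
No repressor is bound and MorB is active, so *kepF* is transcribed.
So KepF is produced and active.
No repressor is bound and KepF is active, so *jalP* is transcribed.
So JalP is produced and active.
Malonate is absent, so VelW is inactive.
With repressor JalP bound, *irpH* is not transcribed.

OFF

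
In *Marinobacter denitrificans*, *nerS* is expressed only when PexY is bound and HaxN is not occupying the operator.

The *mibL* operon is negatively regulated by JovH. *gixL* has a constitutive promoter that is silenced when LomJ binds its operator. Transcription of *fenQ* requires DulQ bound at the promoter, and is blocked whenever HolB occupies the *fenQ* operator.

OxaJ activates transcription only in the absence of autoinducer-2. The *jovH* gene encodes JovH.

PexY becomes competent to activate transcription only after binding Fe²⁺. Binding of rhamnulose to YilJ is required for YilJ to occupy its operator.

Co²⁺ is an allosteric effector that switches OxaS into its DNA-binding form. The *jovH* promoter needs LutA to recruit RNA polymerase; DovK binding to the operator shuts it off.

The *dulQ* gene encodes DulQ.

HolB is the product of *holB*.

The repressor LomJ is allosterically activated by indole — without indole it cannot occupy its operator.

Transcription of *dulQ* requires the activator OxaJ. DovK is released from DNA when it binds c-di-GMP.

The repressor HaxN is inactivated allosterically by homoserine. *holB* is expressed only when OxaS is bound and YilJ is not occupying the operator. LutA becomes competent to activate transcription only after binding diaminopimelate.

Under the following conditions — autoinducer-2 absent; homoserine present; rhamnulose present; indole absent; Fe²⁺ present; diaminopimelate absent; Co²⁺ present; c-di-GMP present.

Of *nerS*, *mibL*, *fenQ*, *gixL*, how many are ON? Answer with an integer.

4

Fe²⁺ is present, so PexY is active.
Homoserine is present, so HaxN is inactive.
No repressor is bound and PexY is active, so *nerS* is transcribed.
→ *nerS* is ON.
Diaminopimelate is absent, so LutA is inactive.
c-di-GMP is present, so DovK is inactive.
Required activator LutA is absent, so *jovH* is not transcribed.
So JovH is not produced.
With no repressor bound, *mibL* is transcribed.
→ *mibL* is ON.
Co²⁺ is present, so OxaS is active.
Rhamnulose is present, so YilJ is active.
With repressor YilJ bound, *holB* is not transcribed.
So HolB is not produced.
Autoinducer-2 is absent, so OxaJ is active.
No repressor is bound and OxaJ is active, so *dulQ* is transcribed.
So DulQ is produced and active.
No repressor is bound and DulQ is active, so *fenQ* is transcribed.
→ *fenQ* is ON.
Indole is absent, so LomJ is inactive.
With no repressor bound, *gixL* is transcribed.
→ *gixL* is ON.
4 of the 4 genes are transcribed.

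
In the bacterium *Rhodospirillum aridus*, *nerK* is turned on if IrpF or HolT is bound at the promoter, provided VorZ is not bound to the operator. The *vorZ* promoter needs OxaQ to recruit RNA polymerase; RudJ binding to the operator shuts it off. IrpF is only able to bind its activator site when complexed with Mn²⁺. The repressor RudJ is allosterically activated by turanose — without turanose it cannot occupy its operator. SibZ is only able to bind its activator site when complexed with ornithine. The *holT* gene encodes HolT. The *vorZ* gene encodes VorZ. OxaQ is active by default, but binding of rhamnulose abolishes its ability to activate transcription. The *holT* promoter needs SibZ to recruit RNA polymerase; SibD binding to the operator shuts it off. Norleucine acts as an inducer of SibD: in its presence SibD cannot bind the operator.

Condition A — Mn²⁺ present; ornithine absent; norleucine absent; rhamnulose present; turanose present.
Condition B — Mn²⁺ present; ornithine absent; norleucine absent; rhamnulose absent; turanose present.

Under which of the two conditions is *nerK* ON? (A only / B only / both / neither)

Condition A:
Mn²⁺ is present, so IrpF is active.
Ornithine is absent, so SibZ is inactive.
Norleucine is absent, so SibD is active.
With repressor SibD bound, *holT* is not transcribed.
So HolT is not produced.
Rhamnulose is present, so OxaQ is inactive.
Turanose is present, so RudJ is active.
With repressor RudJ bound, *vorZ* is not transcribed.
So VorZ is not produced.
Activator IrpF is present, so *nerK* is transcribed.
→ *nerK* is ON in A.
Condition B:
Mn²⁺ is present, so IrpF is active.
Ornithine is absent, so SibZ is inactive.
Norleucine is absent, so SibD is active.
With repressor SibD bound, *holT* is not transcribed.
So HolT is not produced.
Rhamnulose is absent, so OxaQ is active.
Turanose is present, so RudJ is active.
With repressor RudJ bound, *vorZ* is not transcribed.
So VorZ is not produced.
Activator IrpF is present, so *nerK* is transcribed.
→ *nerK* is ON in B.

both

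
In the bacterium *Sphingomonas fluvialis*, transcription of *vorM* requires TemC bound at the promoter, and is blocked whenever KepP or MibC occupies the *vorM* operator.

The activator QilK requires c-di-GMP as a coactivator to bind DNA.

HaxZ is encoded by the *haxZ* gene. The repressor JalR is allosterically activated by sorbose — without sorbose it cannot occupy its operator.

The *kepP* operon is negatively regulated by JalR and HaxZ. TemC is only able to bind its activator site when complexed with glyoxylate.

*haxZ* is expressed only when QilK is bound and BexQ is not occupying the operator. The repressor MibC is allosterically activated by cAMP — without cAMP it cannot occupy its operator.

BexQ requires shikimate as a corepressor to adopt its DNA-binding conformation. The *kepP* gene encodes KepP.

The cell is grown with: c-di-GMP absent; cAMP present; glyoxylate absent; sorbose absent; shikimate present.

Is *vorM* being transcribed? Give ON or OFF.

OFF

Sorbose is absent, so JalR is inactive.
c-di-GMP is absent, so QilK is inactive.
Shikimate is present, so BexQ is active.
With repressor BexQ bound, *haxZ* is not transcribed.
So HaxZ is not produced.
With no repressor bound, *kepP* is transcribed.
So KepP is produced and active.
Glyoxylate is absent, so TemC is inactive.
cAMP is present, so MibC is active.
With repressor KepP bound, *vorM* is not transcribed.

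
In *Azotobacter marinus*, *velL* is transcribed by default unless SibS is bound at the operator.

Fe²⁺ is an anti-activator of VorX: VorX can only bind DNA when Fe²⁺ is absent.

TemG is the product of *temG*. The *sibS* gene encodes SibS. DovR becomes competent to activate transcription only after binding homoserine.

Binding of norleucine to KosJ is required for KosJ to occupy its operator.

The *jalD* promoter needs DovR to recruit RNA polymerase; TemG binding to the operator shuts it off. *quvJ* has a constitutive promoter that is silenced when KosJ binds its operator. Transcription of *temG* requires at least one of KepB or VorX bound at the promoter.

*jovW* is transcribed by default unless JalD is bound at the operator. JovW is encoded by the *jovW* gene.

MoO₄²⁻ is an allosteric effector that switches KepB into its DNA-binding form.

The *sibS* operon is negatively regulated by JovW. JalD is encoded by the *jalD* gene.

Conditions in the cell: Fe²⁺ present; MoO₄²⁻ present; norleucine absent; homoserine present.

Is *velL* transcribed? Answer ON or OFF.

ON

MoO₄²⁻ is present, so KepB is active.
Fe²⁺ is present, so VorX is inactive.
Activator KepB is present, so *temG* is transcribed.
So TemG is produced and active.
Homoserine is present, so DovR is active.
With repressor TemG bound, *jalD* is not transcribed.
So JalD is not produced.
With no repressor bound, *jovW* is transcribed.
So JovW is produced and active.
With repressor JovW bound, *sibS* is not transcribed.
So SibS is not produced.
With no repressor bound, *velL* is transcribed.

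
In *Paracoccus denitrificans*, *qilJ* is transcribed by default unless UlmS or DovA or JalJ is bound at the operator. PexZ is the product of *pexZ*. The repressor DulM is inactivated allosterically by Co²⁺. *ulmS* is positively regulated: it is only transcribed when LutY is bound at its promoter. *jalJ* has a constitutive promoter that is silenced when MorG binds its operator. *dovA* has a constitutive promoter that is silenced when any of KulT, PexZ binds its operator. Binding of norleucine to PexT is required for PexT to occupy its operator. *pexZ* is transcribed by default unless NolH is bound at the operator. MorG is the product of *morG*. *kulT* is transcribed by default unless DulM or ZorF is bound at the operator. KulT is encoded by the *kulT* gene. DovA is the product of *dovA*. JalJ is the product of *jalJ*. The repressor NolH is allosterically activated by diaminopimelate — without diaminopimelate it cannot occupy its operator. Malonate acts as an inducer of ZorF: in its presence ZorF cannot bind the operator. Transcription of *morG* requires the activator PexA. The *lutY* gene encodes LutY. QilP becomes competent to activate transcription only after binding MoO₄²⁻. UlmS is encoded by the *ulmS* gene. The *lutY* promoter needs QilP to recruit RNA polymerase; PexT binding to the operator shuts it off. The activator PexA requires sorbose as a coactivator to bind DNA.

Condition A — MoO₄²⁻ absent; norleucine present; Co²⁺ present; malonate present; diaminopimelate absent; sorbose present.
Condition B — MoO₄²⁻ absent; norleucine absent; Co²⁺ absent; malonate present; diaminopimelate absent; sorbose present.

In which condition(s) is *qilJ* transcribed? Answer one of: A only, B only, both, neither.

Condition A:
MoO₄²⁻ is absent, so QilP is inactive.
Norleucine is present, so PexT is active.
With repressor PexT bound, *lutY* is not transcribed.
So LutY is not produced.
Required activator LutY is absent, so *ulmS* is not transcribed.
So UlmS is not produced.
Co²⁺ is present, so DulM is inactive.
Malonate is present, so ZorF is inactive.
With no repressor bound, *kulT* is transcribed.
So KulT is produced and active.
Diaminopimelate is absent, so NolH is inactive.
With no repressor bound, *pexZ* is transcribed.
So PexZ is produced and active.
With repressor KulT bound, *dovA* is not transcribed.
So DovA is not produced.
Sorbose is present, so PexA is active.
No repressor is bound and PexA is active, so *morG* is transcribed.
So MorG is produced and active.
With repressor MorG bound, *jalJ* is not transcribed.
So JalJ is not produced.
With no repressor bound, *qilJ* is transcribed.
→ *qilJ* is ON in A.
Condition B:
MoO₄²⁻ is absent, so QilP is inactive.
Norleucine is absent, so PexT is inactive.
Required activator QilP is absent, so *lutY* is not transcribed.
So LutY is not produced.
Required activator LutY is absent, so *ulmS* is not transcribed.
So UlmS is not produced.
Co²⁺ is absent, so DulM is active.
Malonate is present, so ZorF is inactive.
With repressor DulM bound, *kulT* is not transcribed.
So KulT is not produced.
Diaminopimelate is absent, so NolH is inactive.
With no repressor bound, *pexZ* is transcribed.
So PexZ is produced and active.
With repressor PexZ bound, *dovA* is not transcribed.
So DovA is not produced.
Sorbose is present, so PexA is active.
No repressor is bound and PexA is active, so *morG* is transcribed.
So MorG is produced and active.
With repressor MorG bound, *jalJ* is not transcribed.
So JalJ is not produced.
With no repressor bound, *qilJ* is transcribed.
→ *qilJ* is ON in B.

both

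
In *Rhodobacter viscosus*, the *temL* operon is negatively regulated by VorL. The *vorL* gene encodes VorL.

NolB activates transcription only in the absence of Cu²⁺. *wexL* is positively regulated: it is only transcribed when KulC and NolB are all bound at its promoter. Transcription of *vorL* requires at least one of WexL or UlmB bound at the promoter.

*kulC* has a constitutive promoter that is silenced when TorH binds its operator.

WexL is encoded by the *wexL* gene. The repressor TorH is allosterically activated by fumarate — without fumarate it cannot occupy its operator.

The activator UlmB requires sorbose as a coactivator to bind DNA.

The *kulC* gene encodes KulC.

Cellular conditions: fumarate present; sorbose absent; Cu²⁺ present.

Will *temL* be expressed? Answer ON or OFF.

Fumarate is present, so TorH is active.
With repressor TorH bound, *kulC* is not transcribed.
So KulC is not produced.
Cu²⁺ is present, so NolB is inactive.
Required activator KulC is absent, so *wexL* is not transcribed.
So WexL is not produced.
Sorbose is absent, so UlmB is inactive.
No activator is available at the *vorL* promoter, so *vorL* is not transcribed.
So VorL is not produced.
With no repressor bound, *temL* is transcribed.

ON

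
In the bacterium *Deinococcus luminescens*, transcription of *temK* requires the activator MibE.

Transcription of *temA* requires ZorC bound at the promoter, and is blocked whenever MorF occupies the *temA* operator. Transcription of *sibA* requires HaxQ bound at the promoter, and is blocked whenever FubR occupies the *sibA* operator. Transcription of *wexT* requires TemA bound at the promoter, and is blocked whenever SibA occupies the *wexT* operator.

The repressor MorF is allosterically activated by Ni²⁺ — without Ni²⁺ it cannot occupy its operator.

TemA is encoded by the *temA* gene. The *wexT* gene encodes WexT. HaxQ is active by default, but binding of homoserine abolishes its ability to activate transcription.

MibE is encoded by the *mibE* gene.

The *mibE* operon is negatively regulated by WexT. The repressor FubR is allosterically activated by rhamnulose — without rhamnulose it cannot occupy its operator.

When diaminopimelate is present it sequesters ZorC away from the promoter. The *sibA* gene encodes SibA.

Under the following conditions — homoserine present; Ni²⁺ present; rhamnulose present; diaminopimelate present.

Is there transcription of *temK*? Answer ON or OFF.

ON

Diaminopimelate is present, so ZorC is inactive.
Ni²⁺ is present, so MorF is active.
With repressor MorF bound, *temA* is not transcribed.
So TemA is not produced.
Rhamnulose is present, so FubR is active.
Homoserine is present, so HaxQ is inactive.
With repressor FubR bound, *sibA* is not transcribed.
So SibA is not produced.
Required activator TemA is absent, so *wexT* is not transcribed.
So WexT is not produced.
With no repressor bound, *mibE* is transcribed.
So MibE is produced and active.
No repressor is bound and MibE is active, so *temK* is transcribed.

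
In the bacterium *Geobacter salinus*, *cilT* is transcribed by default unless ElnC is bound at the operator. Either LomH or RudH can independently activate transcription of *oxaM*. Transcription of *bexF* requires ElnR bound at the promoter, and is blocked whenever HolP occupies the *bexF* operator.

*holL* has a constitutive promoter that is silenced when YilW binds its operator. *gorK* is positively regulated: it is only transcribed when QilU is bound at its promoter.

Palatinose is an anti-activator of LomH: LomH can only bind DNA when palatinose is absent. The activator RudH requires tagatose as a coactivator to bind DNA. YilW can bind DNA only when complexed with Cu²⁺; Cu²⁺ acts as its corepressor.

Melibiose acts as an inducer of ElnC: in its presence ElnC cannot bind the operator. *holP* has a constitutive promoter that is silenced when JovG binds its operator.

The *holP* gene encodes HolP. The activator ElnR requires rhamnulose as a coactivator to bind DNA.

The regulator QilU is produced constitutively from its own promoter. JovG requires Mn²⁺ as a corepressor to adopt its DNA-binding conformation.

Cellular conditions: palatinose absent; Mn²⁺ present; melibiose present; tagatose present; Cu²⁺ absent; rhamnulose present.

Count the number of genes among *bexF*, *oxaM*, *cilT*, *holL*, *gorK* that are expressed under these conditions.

Mn²⁺ is present, so JovG is active.
With repressor JovG bound, *holP* is not transcribed.
So HolP is not produced.
Rhamnulose is present, so ElnR is active.
No repressor is bound and ElnR is active, so *bexF* is transcribed.
→ *bexF* is ON.
Palatinose is absent, so LomH is active.
Tagatose is present, so RudH is active.
Activator LomH is present, so *oxaM* is transcribed.
→ *oxaM* is ON.
Melibiose is present, so ElnC is inactive.
With no repressor bound, *cilT* is transcribed.
→ *cilT* is ON.
Cu²⁺ is absent, so YilW is inactive.
With no repressor bound, *holL* is transcribed.
→ *holL* is ON.
QilU is produced constitutively and is active.
No repressor is bound and QilU is active, so *gorK* is transcribed.
→ *gorK* is ON.
5 of the 5 genes are transcribed.

5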